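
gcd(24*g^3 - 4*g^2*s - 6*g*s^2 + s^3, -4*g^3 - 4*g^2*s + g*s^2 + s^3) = -4*g^2 + s^2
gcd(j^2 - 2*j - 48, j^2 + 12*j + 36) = j + 6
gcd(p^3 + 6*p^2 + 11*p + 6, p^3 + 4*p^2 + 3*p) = p^2 + 4*p + 3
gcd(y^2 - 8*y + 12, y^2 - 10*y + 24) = y - 6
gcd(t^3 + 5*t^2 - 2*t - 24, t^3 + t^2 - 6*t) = t^2 + t - 6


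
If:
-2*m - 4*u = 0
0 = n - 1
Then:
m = -2*u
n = 1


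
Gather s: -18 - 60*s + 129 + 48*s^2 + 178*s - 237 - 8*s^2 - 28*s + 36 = 40*s^2 + 90*s - 90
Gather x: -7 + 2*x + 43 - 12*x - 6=30 - 10*x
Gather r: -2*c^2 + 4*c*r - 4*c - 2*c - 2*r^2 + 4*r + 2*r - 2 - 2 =-2*c^2 - 6*c - 2*r^2 + r*(4*c + 6) - 4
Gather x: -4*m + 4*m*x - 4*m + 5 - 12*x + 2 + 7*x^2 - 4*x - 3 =-8*m + 7*x^2 + x*(4*m - 16) + 4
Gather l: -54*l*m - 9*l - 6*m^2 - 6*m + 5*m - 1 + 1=l*(-54*m - 9) - 6*m^2 - m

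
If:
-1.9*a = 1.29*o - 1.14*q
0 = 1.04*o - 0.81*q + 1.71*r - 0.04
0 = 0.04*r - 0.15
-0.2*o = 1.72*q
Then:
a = 4.21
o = -5.62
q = 0.65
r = 3.75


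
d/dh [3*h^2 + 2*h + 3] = 6*h + 2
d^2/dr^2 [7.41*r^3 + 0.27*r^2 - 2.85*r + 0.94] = 44.46*r + 0.54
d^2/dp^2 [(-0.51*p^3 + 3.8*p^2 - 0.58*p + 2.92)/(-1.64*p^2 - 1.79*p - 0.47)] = (-3.5527136788005e-15*p^5 + 27.912462*p^3 - 26.973174*p^2 - 53.438142*p - 16.86522)/(4.410944*p^6 + 14.443152*p^5 + 19.556508*p^4 + 14.013731*p^3 + 5.604609*p^2 + 1.186233*p + 0.103823)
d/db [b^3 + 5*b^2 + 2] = b*(3*b + 10)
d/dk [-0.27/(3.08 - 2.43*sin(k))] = -0.6561*cos(k)/(2.43*sin(k) - 3.08)^2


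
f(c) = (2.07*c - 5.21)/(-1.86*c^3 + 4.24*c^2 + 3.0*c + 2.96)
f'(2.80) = 1.25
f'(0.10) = 2.37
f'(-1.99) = -0.34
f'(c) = (2.07*c - 5.21)*(5.58*c^2 - 8.48*c - 3.0)/(-1.86*c^3 + 4.24*c^2 + 3.0*c + 2.96)^2 + 2.07/(-1.86*c^3 + 4.24*c^2 + 3.0*c + 2.96)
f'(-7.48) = -0.01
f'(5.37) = 0.02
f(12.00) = -0.01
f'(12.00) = 0.00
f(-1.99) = -0.33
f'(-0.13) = 2.19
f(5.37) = -0.04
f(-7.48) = -0.02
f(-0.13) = -2.07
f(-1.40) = -0.67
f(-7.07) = -0.02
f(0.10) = -1.52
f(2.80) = 0.16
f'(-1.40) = -0.91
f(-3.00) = -0.14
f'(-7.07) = -0.01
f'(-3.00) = -0.10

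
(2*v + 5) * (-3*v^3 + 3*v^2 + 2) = -6*v^4 - 9*v^3 + 15*v^2 + 4*v + 10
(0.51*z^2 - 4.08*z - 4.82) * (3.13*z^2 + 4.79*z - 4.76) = 1.5963*z^4 - 10.3275*z^3 - 37.0574*z^2 - 3.667*z + 22.9432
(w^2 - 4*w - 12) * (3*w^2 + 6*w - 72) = 3*w^4 - 6*w^3 - 132*w^2 + 216*w + 864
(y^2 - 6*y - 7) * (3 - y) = -y^3 + 9*y^2 - 11*y - 21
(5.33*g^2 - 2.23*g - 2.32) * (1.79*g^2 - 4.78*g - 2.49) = 9.5407*g^4 - 29.4691*g^3 - 6.7651*g^2 + 16.6423*g + 5.7768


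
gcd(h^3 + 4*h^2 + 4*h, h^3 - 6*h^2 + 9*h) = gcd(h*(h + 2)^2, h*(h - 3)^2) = h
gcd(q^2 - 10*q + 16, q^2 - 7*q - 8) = q - 8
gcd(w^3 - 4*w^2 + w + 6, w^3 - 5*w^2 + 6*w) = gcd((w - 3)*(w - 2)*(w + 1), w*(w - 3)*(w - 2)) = w^2 - 5*w + 6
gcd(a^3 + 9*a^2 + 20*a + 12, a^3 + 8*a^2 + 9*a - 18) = a + 6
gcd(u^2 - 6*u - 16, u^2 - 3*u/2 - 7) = u + 2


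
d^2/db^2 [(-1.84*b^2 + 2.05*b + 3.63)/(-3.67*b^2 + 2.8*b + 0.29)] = (-17.40681*b^3 - 281.60277*b^2 + 210.72039*b - 61.00653)/(49.430863*b^6 - 113.13876*b^5 + 74.600457*b^4 - 4.07176*b^3 - 5.894859*b^2 - 0.70644*b - 0.024389)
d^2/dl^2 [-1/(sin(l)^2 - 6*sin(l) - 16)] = 2*(2*sin(l)^4 - 9*sin(l)^3 + 47*sin(l)^2 - 30*sin(l) - 52)/((sin(l) - 8)^3*(sin(l) + 2)^3)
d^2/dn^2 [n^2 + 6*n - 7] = 2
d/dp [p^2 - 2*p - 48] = 2*p - 2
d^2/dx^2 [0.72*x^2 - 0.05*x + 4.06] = 1.44000000000000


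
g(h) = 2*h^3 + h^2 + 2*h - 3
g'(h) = 6*h^2 + 2*h + 2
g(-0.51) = -4.03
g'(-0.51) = 2.54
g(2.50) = 39.50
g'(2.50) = 44.50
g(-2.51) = -33.35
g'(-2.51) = 34.78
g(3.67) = 116.67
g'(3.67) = 90.15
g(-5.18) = -264.51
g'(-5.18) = 152.63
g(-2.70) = -40.48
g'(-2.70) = 40.34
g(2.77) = 52.72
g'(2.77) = 53.58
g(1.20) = 4.30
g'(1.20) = 13.04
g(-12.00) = -3339.00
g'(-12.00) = 842.00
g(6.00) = 477.00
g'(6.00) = 230.00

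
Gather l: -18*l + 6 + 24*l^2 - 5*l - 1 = 24*l^2 - 23*l + 5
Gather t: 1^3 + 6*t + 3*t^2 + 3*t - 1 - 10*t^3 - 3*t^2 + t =-10*t^3 + 10*t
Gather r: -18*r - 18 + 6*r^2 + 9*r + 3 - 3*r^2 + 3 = 3*r^2 - 9*r - 12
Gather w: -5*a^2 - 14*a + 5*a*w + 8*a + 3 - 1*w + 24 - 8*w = -5*a^2 - 6*a + w*(5*a - 9) + 27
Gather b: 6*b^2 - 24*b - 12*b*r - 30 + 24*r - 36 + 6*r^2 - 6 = 6*b^2 + b*(-12*r - 24) + 6*r^2 + 24*r - 72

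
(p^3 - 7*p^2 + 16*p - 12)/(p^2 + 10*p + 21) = (p^3 - 7*p^2 + 16*p - 12)/(p^2 + 10*p + 21)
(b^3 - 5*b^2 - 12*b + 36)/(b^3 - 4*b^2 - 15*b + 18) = (b - 2)/(b - 1)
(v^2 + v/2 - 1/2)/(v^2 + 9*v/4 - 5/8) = 4*(2*v^2 + v - 1)/(8*v^2 + 18*v - 5)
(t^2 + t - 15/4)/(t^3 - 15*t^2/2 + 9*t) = (t + 5/2)/(t*(t - 6))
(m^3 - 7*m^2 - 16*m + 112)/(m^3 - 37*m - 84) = (m - 4)/(m + 3)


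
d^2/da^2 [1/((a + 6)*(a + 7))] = 2*((a + 6)^2 + (a + 6)*(a + 7) + (a + 7)^2)/((a + 6)^3*(a + 7)^3)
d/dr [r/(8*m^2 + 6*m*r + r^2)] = (8*m^2 + 6*m*r + r^2 - 2*r*(3*m + r))/(8*m^2 + 6*m*r + r^2)^2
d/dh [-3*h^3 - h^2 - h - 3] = -9*h^2 - 2*h - 1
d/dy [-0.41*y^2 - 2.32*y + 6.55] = -0.82*y - 2.32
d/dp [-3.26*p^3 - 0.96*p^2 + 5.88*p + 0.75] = -9.78*p^2 - 1.92*p + 5.88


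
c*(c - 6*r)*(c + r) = c^3 - 5*c^2*r - 6*c*r^2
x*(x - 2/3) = x^2 - 2*x/3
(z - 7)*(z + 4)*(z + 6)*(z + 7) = z^4 + 10*z^3 - 25*z^2 - 490*z - 1176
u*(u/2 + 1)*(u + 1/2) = u^3/2 + 5*u^2/4 + u/2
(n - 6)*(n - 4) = n^2 - 10*n + 24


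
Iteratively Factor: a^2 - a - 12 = (a + 3)*(a - 4)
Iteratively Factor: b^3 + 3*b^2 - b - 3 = (b - 1)*(b^2 + 4*b + 3) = (b - 1)*(b + 3)*(b + 1)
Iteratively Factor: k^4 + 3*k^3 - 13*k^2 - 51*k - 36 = (k + 1)*(k^3 + 2*k^2 - 15*k - 36) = (k - 4)*(k + 1)*(k^2 + 6*k + 9) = (k - 4)*(k + 1)*(k + 3)*(k + 3)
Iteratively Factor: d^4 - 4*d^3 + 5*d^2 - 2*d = (d - 1)*(d^3 - 3*d^2 + 2*d) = (d - 1)^2*(d^2 - 2*d) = d*(d - 1)^2*(d - 2)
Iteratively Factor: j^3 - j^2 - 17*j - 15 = (j + 1)*(j^2 - 2*j - 15) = (j + 1)*(j + 3)*(j - 5)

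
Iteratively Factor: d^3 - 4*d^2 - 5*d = (d - 5)*(d^2 + d) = (d - 5)*(d + 1)*(d)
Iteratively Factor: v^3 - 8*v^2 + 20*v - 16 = (v - 4)*(v^2 - 4*v + 4) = (v - 4)*(v - 2)*(v - 2)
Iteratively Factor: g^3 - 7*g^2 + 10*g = (g)*(g^2 - 7*g + 10) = g*(g - 5)*(g - 2)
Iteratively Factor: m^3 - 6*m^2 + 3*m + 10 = (m + 1)*(m^2 - 7*m + 10) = (m - 2)*(m + 1)*(m - 5)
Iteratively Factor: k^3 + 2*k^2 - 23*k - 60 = (k - 5)*(k^2 + 7*k + 12) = (k - 5)*(k + 4)*(k + 3)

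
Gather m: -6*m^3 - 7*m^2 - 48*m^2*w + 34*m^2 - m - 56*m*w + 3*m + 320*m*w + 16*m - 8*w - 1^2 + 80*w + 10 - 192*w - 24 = -6*m^3 + m^2*(27 - 48*w) + m*(264*w + 18) - 120*w - 15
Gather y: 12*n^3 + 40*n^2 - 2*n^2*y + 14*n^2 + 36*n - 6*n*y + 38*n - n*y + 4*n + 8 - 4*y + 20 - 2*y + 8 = 12*n^3 + 54*n^2 + 78*n + y*(-2*n^2 - 7*n - 6) + 36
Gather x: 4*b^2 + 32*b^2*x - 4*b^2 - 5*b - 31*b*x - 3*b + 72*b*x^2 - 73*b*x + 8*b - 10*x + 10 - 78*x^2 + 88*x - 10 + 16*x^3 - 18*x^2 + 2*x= 16*x^3 + x^2*(72*b - 96) + x*(32*b^2 - 104*b + 80)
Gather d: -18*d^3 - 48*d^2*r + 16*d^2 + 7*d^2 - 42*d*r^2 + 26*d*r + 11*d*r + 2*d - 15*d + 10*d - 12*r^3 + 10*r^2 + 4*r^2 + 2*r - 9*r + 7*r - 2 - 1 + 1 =-18*d^3 + d^2*(23 - 48*r) + d*(-42*r^2 + 37*r - 3) - 12*r^3 + 14*r^2 - 2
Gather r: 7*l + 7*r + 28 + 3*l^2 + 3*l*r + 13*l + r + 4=3*l^2 + 20*l + r*(3*l + 8) + 32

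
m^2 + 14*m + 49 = (m + 7)^2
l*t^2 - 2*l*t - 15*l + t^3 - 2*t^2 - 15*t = (l + t)*(t - 5)*(t + 3)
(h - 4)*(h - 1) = h^2 - 5*h + 4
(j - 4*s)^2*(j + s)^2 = j^4 - 6*j^3*s + j^2*s^2 + 24*j*s^3 + 16*s^4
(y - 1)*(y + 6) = y^2 + 5*y - 6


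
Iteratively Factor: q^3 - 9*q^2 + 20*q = (q - 5)*(q^2 - 4*q) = (q - 5)*(q - 4)*(q)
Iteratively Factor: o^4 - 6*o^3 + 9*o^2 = (o - 3)*(o^3 - 3*o^2) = o*(o - 3)*(o^2 - 3*o) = o^2*(o - 3)*(o - 3)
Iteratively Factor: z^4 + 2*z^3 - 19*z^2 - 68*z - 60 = (z + 2)*(z^3 - 19*z - 30) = (z - 5)*(z + 2)*(z^2 + 5*z + 6) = (z - 5)*(z + 2)*(z + 3)*(z + 2)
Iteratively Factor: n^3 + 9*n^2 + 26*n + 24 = (n + 4)*(n^2 + 5*n + 6) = (n + 3)*(n + 4)*(n + 2)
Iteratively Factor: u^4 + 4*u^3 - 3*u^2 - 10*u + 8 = (u - 1)*(u^3 + 5*u^2 + 2*u - 8) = (u - 1)^2*(u^2 + 6*u + 8) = (u - 1)^2*(u + 4)*(u + 2)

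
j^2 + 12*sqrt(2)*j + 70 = (j + 5*sqrt(2))*(j + 7*sqrt(2))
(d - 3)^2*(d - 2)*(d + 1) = d^4 - 7*d^3 + 13*d^2 + 3*d - 18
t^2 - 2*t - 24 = (t - 6)*(t + 4)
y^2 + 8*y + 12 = (y + 2)*(y + 6)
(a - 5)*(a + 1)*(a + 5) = a^3 + a^2 - 25*a - 25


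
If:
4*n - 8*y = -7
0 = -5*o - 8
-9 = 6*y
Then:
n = -19/4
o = -8/5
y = -3/2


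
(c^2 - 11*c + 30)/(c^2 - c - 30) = (c - 5)/(c + 5)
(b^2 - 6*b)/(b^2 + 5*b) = (b - 6)/(b + 5)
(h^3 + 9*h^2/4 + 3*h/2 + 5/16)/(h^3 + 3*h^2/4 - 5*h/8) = (4*h^2 + 4*h + 1)/(2*h*(2*h - 1))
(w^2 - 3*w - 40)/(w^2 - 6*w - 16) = (w + 5)/(w + 2)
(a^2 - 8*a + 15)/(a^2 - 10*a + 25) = (a - 3)/(a - 5)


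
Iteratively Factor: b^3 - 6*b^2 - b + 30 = (b + 2)*(b^2 - 8*b + 15) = (b - 3)*(b + 2)*(b - 5)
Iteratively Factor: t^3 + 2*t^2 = (t)*(t^2 + 2*t) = t*(t + 2)*(t)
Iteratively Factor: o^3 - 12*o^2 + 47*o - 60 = (o - 3)*(o^2 - 9*o + 20) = (o - 4)*(o - 3)*(o - 5)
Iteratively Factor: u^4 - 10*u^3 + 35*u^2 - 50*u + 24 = (u - 4)*(u^3 - 6*u^2 + 11*u - 6) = (u - 4)*(u - 2)*(u^2 - 4*u + 3) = (u - 4)*(u - 2)*(u - 1)*(u - 3)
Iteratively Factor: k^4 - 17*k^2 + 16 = (k + 4)*(k^3 - 4*k^2 - k + 4) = (k + 1)*(k + 4)*(k^2 - 5*k + 4) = (k - 4)*(k + 1)*(k + 4)*(k - 1)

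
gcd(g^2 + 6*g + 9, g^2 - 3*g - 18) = g + 3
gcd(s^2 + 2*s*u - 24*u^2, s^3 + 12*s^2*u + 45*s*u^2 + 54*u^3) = s + 6*u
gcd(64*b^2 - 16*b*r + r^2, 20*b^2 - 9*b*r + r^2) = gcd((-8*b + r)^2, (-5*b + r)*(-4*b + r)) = 1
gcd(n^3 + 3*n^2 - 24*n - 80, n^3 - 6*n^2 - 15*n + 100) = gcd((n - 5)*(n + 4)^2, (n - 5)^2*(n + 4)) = n^2 - n - 20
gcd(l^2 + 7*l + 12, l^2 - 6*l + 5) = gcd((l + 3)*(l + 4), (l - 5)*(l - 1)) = 1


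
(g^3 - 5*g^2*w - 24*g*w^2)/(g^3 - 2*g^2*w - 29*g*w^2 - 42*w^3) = g*(-g + 8*w)/(-g^2 + 5*g*w + 14*w^2)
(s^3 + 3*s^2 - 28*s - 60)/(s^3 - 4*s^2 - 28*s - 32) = (s^2 + s - 30)/(s^2 - 6*s - 16)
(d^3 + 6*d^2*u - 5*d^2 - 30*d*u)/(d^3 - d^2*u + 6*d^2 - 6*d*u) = (d^2 + 6*d*u - 5*d - 30*u)/(d^2 - d*u + 6*d - 6*u)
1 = 1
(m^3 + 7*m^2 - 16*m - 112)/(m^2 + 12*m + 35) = (m^2 - 16)/(m + 5)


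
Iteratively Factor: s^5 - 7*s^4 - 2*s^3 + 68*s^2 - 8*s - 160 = (s + 2)*(s^4 - 9*s^3 + 16*s^2 + 36*s - 80) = (s - 5)*(s + 2)*(s^3 - 4*s^2 - 4*s + 16) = (s - 5)*(s + 2)^2*(s^2 - 6*s + 8) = (s - 5)*(s - 4)*(s + 2)^2*(s - 2)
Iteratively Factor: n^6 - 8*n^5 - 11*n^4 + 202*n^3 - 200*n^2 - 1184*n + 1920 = (n - 5)*(n^5 - 3*n^4 - 26*n^3 + 72*n^2 + 160*n - 384) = (n - 5)*(n + 4)*(n^4 - 7*n^3 + 2*n^2 + 64*n - 96) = (n - 5)*(n - 2)*(n + 4)*(n^3 - 5*n^2 - 8*n + 48) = (n - 5)*(n - 4)*(n - 2)*(n + 4)*(n^2 - n - 12) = (n - 5)*(n - 4)^2*(n - 2)*(n + 4)*(n + 3)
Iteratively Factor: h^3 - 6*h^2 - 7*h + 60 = (h - 5)*(h^2 - h - 12) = (h - 5)*(h - 4)*(h + 3)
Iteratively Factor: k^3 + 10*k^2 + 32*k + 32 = (k + 2)*(k^2 + 8*k + 16) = (k + 2)*(k + 4)*(k + 4)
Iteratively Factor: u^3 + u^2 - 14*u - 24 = (u + 3)*(u^2 - 2*u - 8) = (u + 2)*(u + 3)*(u - 4)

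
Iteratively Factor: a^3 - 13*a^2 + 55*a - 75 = (a - 5)*(a^2 - 8*a + 15) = (a - 5)*(a - 3)*(a - 5)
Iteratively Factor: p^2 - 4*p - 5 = (p - 5)*(p + 1)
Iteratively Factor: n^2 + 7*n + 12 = (n + 3)*(n + 4)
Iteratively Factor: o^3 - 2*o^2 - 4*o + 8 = (o - 2)*(o^2 - 4) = (o - 2)^2*(o + 2)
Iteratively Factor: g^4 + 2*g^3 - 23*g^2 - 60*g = (g + 4)*(g^3 - 2*g^2 - 15*g) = (g + 3)*(g + 4)*(g^2 - 5*g) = (g - 5)*(g + 3)*(g + 4)*(g)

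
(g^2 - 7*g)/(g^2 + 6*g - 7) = g*(g - 7)/(g^2 + 6*g - 7)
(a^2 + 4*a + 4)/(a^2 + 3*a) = (a^2 + 4*a + 4)/(a*(a + 3))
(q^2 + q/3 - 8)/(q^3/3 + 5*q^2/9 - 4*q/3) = 3*(3*q - 8)/(q*(3*q - 4))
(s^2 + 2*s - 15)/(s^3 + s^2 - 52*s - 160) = (s - 3)/(s^2 - 4*s - 32)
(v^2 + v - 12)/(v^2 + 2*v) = (v^2 + v - 12)/(v*(v + 2))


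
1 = 1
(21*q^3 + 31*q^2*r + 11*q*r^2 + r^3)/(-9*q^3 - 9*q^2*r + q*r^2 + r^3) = (-7*q - r)/(3*q - r)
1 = 1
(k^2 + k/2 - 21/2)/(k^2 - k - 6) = (k + 7/2)/(k + 2)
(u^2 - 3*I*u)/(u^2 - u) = (u - 3*I)/(u - 1)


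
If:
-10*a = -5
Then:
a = 1/2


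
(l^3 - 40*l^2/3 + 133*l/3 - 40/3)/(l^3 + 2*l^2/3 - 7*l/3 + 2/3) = (l^2 - 13*l + 40)/(l^2 + l - 2)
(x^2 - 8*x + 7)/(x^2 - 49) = (x - 1)/(x + 7)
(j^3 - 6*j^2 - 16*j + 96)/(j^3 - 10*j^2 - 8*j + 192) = (j - 4)/(j - 8)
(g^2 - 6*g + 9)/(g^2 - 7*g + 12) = (g - 3)/(g - 4)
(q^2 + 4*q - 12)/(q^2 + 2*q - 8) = (q + 6)/(q + 4)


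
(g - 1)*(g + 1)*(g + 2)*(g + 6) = g^4 + 8*g^3 + 11*g^2 - 8*g - 12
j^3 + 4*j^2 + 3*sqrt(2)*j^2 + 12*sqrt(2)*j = j*(j + 4)*(j + 3*sqrt(2))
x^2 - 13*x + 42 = (x - 7)*(x - 6)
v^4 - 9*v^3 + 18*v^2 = v^2*(v - 6)*(v - 3)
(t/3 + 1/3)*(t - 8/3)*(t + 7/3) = t^3/3 + 2*t^2/9 - 59*t/27 - 56/27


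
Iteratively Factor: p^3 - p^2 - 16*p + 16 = (p + 4)*(p^2 - 5*p + 4) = (p - 1)*(p + 4)*(p - 4)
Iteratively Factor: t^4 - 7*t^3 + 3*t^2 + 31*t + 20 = (t - 5)*(t^3 - 2*t^2 - 7*t - 4) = (t - 5)*(t - 4)*(t^2 + 2*t + 1) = (t - 5)*(t - 4)*(t + 1)*(t + 1)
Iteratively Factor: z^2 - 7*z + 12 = (z - 4)*(z - 3)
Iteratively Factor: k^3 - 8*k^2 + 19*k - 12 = (k - 3)*(k^2 - 5*k + 4) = (k - 4)*(k - 3)*(k - 1)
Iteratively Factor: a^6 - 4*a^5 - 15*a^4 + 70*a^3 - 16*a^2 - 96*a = (a - 2)*(a^5 - 2*a^4 - 19*a^3 + 32*a^2 + 48*a) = (a - 2)*(a + 4)*(a^4 - 6*a^3 + 5*a^2 + 12*a) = (a - 2)*(a + 1)*(a + 4)*(a^3 - 7*a^2 + 12*a) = a*(a - 2)*(a + 1)*(a + 4)*(a^2 - 7*a + 12) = a*(a - 3)*(a - 2)*(a + 1)*(a + 4)*(a - 4)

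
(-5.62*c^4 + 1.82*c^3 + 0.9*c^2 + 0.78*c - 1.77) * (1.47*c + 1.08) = -8.2614*c^5 - 3.3942*c^4 + 3.2886*c^3 + 2.1186*c^2 - 1.7595*c - 1.9116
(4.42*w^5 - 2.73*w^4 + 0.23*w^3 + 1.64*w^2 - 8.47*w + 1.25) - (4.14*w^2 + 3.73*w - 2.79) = 4.42*w^5 - 2.73*w^4 + 0.23*w^3 - 2.5*w^2 - 12.2*w + 4.04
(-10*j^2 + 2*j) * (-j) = 10*j^3 - 2*j^2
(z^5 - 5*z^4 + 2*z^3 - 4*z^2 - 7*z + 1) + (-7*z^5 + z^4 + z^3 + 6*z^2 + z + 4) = -6*z^5 - 4*z^4 + 3*z^3 + 2*z^2 - 6*z + 5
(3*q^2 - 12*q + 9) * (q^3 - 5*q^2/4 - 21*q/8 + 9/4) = 3*q^5 - 63*q^4/4 + 129*q^3/8 + 27*q^2 - 405*q/8 + 81/4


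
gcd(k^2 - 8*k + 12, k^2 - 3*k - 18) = k - 6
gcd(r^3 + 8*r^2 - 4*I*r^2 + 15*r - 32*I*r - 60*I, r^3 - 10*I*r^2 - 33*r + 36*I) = r - 4*I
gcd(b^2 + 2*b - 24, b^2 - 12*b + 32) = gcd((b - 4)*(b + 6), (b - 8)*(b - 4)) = b - 4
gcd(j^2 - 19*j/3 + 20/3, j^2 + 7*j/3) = 1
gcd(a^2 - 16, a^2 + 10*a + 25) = 1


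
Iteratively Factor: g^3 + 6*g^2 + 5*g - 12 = (g - 1)*(g^2 + 7*g + 12) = (g - 1)*(g + 3)*(g + 4)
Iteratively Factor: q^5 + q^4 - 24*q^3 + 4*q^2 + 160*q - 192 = (q + 4)*(q^4 - 3*q^3 - 12*q^2 + 52*q - 48) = (q - 3)*(q + 4)*(q^3 - 12*q + 16) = (q - 3)*(q - 2)*(q + 4)*(q^2 + 2*q - 8) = (q - 3)*(q - 2)*(q + 4)^2*(q - 2)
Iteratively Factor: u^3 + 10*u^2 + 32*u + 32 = (u + 2)*(u^2 + 8*u + 16) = (u + 2)*(u + 4)*(u + 4)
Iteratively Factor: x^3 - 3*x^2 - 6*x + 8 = (x - 4)*(x^2 + x - 2) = (x - 4)*(x - 1)*(x + 2)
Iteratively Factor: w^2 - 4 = (w - 2)*(w + 2)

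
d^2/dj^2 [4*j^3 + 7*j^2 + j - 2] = 24*j + 14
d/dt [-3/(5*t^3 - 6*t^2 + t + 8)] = 3*(15*t^2 - 12*t + 1)/(5*t^3 - 6*t^2 + t + 8)^2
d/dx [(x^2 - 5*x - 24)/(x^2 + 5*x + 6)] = 10/(x^2 + 4*x + 4)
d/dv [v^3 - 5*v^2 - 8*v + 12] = 3*v^2 - 10*v - 8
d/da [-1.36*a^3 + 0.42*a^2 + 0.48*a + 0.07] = -4.08*a^2 + 0.84*a + 0.48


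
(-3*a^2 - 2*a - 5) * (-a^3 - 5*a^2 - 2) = 3*a^5 + 17*a^4 + 15*a^3 + 31*a^2 + 4*a + 10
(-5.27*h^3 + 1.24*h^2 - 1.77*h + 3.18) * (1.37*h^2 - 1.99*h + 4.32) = -7.2199*h^5 + 12.1861*h^4 - 27.6589*h^3 + 13.2357*h^2 - 13.9746*h + 13.7376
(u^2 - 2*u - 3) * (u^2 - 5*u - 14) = u^4 - 7*u^3 - 7*u^2 + 43*u + 42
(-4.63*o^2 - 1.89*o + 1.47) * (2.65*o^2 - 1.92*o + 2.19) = -12.2695*o^4 + 3.8811*o^3 - 2.6154*o^2 - 6.9615*o + 3.2193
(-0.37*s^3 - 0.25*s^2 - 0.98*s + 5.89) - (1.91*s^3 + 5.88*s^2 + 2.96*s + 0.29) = -2.28*s^3 - 6.13*s^2 - 3.94*s + 5.6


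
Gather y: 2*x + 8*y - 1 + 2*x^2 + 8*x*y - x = 2*x^2 + x + y*(8*x + 8) - 1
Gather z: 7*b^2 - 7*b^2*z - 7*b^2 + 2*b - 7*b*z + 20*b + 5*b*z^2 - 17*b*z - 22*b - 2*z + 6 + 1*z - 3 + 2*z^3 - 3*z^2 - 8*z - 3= 2*z^3 + z^2*(5*b - 3) + z*(-7*b^2 - 24*b - 9)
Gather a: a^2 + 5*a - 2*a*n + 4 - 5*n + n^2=a^2 + a*(5 - 2*n) + n^2 - 5*n + 4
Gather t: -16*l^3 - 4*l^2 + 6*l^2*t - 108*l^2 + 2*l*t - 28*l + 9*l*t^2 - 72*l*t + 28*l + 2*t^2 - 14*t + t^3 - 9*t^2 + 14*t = -16*l^3 - 112*l^2 + t^3 + t^2*(9*l - 7) + t*(6*l^2 - 70*l)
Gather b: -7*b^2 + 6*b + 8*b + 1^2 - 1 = -7*b^2 + 14*b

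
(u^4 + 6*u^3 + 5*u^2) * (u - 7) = u^5 - u^4 - 37*u^3 - 35*u^2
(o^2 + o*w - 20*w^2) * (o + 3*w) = o^3 + 4*o^2*w - 17*o*w^2 - 60*w^3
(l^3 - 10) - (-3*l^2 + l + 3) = l^3 + 3*l^2 - l - 13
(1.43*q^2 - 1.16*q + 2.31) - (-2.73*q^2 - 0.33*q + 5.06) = 4.16*q^2 - 0.83*q - 2.75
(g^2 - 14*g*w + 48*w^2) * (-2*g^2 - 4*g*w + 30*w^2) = -2*g^4 + 24*g^3*w - 10*g^2*w^2 - 612*g*w^3 + 1440*w^4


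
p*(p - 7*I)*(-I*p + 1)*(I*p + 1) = p^4 - 7*I*p^3 + p^2 - 7*I*p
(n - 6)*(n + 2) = n^2 - 4*n - 12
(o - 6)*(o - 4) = o^2 - 10*o + 24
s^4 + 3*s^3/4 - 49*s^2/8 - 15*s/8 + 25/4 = (s - 2)*(s - 1)*(s + 5/4)*(s + 5/2)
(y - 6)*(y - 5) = y^2 - 11*y + 30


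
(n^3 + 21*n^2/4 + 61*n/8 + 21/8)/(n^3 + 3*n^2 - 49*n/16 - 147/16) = 2*(2*n + 1)/(4*n - 7)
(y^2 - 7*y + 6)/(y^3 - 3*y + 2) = (y - 6)/(y^2 + y - 2)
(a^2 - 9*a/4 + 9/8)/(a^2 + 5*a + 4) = (8*a^2 - 18*a + 9)/(8*(a^2 + 5*a + 4))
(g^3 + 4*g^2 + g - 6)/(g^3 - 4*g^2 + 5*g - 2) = (g^2 + 5*g + 6)/(g^2 - 3*g + 2)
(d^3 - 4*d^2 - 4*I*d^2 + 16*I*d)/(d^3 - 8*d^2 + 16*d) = (d - 4*I)/(d - 4)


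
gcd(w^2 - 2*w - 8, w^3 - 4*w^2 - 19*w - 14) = w + 2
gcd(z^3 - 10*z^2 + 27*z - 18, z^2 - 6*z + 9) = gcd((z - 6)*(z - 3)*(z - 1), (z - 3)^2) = z - 3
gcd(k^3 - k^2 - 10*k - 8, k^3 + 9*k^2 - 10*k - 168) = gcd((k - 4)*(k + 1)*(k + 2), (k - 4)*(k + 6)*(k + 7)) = k - 4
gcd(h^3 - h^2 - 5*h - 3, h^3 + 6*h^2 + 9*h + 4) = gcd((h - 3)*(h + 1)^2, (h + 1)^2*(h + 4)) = h^2 + 2*h + 1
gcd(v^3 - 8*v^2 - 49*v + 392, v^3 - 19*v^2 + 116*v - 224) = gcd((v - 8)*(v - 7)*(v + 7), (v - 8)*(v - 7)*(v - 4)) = v^2 - 15*v + 56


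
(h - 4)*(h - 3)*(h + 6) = h^3 - h^2 - 30*h + 72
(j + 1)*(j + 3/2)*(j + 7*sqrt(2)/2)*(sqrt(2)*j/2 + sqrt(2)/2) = sqrt(2)*j^4/2 + 7*sqrt(2)*j^3/4 + 7*j^3/2 + 2*sqrt(2)*j^2 + 49*j^2/4 + 3*sqrt(2)*j/4 + 14*j + 21/4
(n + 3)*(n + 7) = n^2 + 10*n + 21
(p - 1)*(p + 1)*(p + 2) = p^3 + 2*p^2 - p - 2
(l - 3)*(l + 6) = l^2 + 3*l - 18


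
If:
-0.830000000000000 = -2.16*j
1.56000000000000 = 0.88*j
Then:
No Solution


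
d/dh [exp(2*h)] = 2*exp(2*h)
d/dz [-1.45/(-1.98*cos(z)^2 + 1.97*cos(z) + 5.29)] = (5.742*cos(z) - 2.8565)*sin(z)/(-1.98*cos(z)^2 + 1.97*cos(z) + 5.29)^2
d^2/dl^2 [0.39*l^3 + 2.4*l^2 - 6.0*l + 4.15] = 2.34*l + 4.8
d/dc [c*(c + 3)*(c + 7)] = 3*c^2 + 20*c + 21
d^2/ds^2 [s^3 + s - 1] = 6*s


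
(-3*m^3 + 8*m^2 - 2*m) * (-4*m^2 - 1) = 12*m^5 - 32*m^4 + 11*m^3 - 8*m^2 + 2*m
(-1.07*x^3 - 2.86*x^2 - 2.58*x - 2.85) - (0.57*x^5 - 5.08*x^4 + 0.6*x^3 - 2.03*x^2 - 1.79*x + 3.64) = -0.57*x^5 + 5.08*x^4 - 1.67*x^3 - 0.83*x^2 - 0.79*x - 6.49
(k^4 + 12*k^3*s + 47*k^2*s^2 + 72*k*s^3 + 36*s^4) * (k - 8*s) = k^5 + 4*k^4*s - 49*k^3*s^2 - 304*k^2*s^3 - 540*k*s^4 - 288*s^5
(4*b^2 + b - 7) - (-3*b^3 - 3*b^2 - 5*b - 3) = 3*b^3 + 7*b^2 + 6*b - 4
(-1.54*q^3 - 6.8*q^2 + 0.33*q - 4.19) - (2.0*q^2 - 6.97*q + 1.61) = -1.54*q^3 - 8.8*q^2 + 7.3*q - 5.8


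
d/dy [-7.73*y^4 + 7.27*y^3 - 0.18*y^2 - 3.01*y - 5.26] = -30.92*y^3 + 21.81*y^2 - 0.36*y - 3.01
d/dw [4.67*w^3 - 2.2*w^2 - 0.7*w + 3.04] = 14.01*w^2 - 4.4*w - 0.7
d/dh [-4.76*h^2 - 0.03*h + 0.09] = -9.52*h - 0.03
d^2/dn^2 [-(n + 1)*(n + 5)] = -2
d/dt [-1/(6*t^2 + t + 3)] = (12*t + 1)/(6*t^2 + t + 3)^2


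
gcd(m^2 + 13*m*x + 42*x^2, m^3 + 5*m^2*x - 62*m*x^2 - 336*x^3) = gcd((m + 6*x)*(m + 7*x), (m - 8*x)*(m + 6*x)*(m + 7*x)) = m^2 + 13*m*x + 42*x^2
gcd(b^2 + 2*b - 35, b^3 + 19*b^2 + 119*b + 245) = b + 7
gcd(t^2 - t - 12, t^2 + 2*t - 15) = 1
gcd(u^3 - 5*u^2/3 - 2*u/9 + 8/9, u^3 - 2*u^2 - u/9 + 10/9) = u^2 - u/3 - 2/3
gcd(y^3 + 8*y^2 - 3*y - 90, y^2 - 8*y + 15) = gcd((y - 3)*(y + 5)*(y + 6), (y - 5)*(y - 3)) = y - 3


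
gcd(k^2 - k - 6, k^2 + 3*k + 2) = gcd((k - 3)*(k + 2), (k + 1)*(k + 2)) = k + 2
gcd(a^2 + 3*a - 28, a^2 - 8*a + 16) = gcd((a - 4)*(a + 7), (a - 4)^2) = a - 4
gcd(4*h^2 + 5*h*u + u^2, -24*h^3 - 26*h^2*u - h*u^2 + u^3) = 4*h^2 + 5*h*u + u^2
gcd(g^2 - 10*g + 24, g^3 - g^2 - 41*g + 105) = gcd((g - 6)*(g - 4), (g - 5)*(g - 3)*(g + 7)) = 1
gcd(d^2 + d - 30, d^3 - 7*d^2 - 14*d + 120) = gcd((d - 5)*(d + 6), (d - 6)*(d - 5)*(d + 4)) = d - 5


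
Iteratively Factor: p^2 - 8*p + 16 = (p - 4)*(p - 4)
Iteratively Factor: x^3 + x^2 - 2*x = (x - 1)*(x^2 + 2*x) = x*(x - 1)*(x + 2)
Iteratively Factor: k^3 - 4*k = (k - 2)*(k^2 + 2*k) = k*(k - 2)*(k + 2)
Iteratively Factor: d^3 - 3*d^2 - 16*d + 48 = (d - 4)*(d^2 + d - 12) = (d - 4)*(d + 4)*(d - 3)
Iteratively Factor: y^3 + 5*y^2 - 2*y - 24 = (y + 4)*(y^2 + y - 6) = (y - 2)*(y + 4)*(y + 3)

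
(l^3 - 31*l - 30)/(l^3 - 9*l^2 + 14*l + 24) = (l + 5)/(l - 4)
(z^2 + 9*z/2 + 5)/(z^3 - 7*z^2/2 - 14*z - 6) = (2*z + 5)/(2*z^2 - 11*z - 6)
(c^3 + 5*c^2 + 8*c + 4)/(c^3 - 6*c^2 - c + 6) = (c^2 + 4*c + 4)/(c^2 - 7*c + 6)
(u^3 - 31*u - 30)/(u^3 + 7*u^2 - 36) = (u^3 - 31*u - 30)/(u^3 + 7*u^2 - 36)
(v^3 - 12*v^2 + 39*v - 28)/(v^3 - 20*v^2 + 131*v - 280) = (v^2 - 5*v + 4)/(v^2 - 13*v + 40)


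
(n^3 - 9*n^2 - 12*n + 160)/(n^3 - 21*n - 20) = (n - 8)/(n + 1)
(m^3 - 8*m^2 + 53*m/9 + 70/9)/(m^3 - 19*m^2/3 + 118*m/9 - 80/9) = (3*m^2 - 19*m - 14)/(3*m^2 - 14*m + 16)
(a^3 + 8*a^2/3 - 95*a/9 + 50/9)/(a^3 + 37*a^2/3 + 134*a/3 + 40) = (9*a^2 - 21*a + 10)/(3*(3*a^2 + 22*a + 24))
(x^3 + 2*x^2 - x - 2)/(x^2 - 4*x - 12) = (x^2 - 1)/(x - 6)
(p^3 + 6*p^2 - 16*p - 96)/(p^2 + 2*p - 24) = p + 4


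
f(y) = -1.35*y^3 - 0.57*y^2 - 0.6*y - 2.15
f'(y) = -4.05*y^2 - 1.14*y - 0.6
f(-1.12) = -0.30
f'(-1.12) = -4.40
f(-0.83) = -1.27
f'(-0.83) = -2.44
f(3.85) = -89.95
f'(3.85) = -65.02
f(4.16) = -111.70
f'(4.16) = -75.43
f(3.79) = -86.11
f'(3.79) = -63.10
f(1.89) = -14.43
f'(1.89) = -17.22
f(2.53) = -29.18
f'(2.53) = -29.41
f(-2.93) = 28.67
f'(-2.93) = -32.03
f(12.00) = -2424.23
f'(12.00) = -597.48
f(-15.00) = 4434.85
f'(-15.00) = -894.75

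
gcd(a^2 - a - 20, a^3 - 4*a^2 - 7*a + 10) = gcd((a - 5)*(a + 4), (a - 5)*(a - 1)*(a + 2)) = a - 5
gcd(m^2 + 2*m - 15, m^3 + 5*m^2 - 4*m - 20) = m + 5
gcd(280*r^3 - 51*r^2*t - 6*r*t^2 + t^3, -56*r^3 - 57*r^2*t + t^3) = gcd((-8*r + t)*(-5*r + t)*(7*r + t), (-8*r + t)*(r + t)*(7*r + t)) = 56*r^2 + r*t - t^2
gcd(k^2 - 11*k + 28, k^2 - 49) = k - 7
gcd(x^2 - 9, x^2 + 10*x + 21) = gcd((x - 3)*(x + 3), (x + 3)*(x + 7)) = x + 3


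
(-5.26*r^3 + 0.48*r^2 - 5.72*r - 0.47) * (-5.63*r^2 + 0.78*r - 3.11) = 29.6138*r^5 - 6.8052*r^4 + 48.9366*r^3 - 3.3083*r^2 + 17.4226*r + 1.4617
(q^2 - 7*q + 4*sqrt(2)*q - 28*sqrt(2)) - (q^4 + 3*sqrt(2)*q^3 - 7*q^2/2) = -q^4 - 3*sqrt(2)*q^3 + 9*q^2/2 - 7*q + 4*sqrt(2)*q - 28*sqrt(2)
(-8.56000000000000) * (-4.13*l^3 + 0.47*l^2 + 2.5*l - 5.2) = 35.3528*l^3 - 4.0232*l^2 - 21.4*l + 44.512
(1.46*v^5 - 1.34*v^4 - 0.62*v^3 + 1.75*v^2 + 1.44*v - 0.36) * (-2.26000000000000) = -3.2996*v^5 + 3.0284*v^4 + 1.4012*v^3 - 3.955*v^2 - 3.2544*v + 0.8136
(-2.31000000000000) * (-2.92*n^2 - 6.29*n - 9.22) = 6.7452*n^2 + 14.5299*n + 21.2982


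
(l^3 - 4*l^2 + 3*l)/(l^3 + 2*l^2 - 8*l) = (l^2 - 4*l + 3)/(l^2 + 2*l - 8)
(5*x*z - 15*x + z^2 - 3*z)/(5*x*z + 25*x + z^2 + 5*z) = (z - 3)/(z + 5)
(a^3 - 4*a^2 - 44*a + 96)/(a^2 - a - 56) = (a^2 + 4*a - 12)/(a + 7)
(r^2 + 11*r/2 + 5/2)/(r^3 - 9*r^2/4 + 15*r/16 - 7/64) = 32*(2*r^2 + 11*r + 5)/(64*r^3 - 144*r^2 + 60*r - 7)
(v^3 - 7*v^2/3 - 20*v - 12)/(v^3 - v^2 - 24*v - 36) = (v + 2/3)/(v + 2)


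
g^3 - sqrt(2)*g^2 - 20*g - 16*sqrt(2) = (g - 4*sqrt(2))*(g + sqrt(2))*(g + 2*sqrt(2))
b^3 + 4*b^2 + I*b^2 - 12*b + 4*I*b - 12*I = (b - 2)*(b + 6)*(b + I)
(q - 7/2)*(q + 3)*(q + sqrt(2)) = q^3 - q^2/2 + sqrt(2)*q^2 - 21*q/2 - sqrt(2)*q/2 - 21*sqrt(2)/2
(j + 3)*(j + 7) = j^2 + 10*j + 21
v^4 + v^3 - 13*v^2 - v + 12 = (v - 3)*(v - 1)*(v + 1)*(v + 4)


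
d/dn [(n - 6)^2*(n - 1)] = (n - 6)*(3*n - 8)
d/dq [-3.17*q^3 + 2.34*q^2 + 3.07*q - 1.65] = -9.51*q^2 + 4.68*q + 3.07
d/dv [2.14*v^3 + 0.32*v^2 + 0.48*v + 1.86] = 6.42*v^2 + 0.64*v + 0.48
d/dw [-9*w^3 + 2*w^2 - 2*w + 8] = -27*w^2 + 4*w - 2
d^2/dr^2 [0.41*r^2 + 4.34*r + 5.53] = 0.820000000000000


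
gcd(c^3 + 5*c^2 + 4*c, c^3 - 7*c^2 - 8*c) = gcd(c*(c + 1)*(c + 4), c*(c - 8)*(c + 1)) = c^2 + c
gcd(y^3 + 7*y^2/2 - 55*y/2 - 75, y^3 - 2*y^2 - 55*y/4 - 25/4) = y^2 - 5*y/2 - 25/2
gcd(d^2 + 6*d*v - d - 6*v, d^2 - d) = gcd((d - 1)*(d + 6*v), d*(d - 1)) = d - 1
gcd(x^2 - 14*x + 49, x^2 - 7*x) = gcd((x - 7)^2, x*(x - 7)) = x - 7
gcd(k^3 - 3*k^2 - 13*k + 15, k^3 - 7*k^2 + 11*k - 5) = k^2 - 6*k + 5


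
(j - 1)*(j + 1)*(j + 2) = j^3 + 2*j^2 - j - 2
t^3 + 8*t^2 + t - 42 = (t - 2)*(t + 3)*(t + 7)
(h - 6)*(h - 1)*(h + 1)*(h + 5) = h^4 - h^3 - 31*h^2 + h + 30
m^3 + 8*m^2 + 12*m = m*(m + 2)*(m + 6)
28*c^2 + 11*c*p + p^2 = (4*c + p)*(7*c + p)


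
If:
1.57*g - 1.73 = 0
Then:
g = 1.10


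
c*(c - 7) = c^2 - 7*c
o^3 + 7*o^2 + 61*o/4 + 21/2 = (o + 3/2)*(o + 2)*(o + 7/2)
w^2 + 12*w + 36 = (w + 6)^2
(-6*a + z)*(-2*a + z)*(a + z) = 12*a^3 + 4*a^2*z - 7*a*z^2 + z^3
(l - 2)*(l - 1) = l^2 - 3*l + 2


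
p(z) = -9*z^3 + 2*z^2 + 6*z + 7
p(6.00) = -1829.00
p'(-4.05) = -453.07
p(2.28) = -75.59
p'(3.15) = -249.31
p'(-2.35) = -152.51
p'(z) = -27*z^2 + 4*z + 6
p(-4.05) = 613.38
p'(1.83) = -77.10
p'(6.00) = -942.00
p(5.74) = -1594.74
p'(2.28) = -125.24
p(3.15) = -235.56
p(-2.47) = 140.00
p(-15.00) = 30742.00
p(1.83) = -30.48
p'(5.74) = -860.63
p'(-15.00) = -6129.00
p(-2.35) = 120.75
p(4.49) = -740.41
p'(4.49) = -520.36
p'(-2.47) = -168.60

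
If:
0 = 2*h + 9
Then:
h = -9/2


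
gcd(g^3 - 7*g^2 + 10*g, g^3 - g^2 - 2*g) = g^2 - 2*g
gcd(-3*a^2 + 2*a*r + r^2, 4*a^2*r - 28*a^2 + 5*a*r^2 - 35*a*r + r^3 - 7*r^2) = 1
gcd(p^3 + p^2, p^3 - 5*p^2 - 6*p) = p^2 + p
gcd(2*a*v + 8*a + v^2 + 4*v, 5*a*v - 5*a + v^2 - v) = 1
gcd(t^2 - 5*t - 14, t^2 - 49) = t - 7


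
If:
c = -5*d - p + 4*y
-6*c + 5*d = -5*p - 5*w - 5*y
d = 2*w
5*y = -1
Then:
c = -35*w/11 - 5/11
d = 2*w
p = -75*w/11 - 19/55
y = -1/5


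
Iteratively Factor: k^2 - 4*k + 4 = (k - 2)*(k - 2)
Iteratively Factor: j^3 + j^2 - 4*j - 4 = (j - 2)*(j^2 + 3*j + 2) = (j - 2)*(j + 1)*(j + 2)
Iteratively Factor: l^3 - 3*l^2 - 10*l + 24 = (l - 2)*(l^2 - l - 12) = (l - 4)*(l - 2)*(l + 3)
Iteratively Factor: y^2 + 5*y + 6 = (y + 2)*(y + 3)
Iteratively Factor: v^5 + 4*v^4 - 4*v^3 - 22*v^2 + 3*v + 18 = (v - 2)*(v^4 + 6*v^3 + 8*v^2 - 6*v - 9) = (v - 2)*(v - 1)*(v^3 + 7*v^2 + 15*v + 9) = (v - 2)*(v - 1)*(v + 3)*(v^2 + 4*v + 3) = (v - 2)*(v - 1)*(v + 1)*(v + 3)*(v + 3)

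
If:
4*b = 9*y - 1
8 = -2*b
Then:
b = -4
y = -5/3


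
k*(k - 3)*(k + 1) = k^3 - 2*k^2 - 3*k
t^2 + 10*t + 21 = (t + 3)*(t + 7)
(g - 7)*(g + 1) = g^2 - 6*g - 7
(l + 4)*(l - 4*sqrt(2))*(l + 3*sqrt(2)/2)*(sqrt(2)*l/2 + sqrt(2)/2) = sqrt(2)*l^4/2 - 5*l^3/2 + 5*sqrt(2)*l^3/2 - 25*l^2/2 - 4*sqrt(2)*l^2 - 30*sqrt(2)*l - 10*l - 24*sqrt(2)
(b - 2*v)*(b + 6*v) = b^2 + 4*b*v - 12*v^2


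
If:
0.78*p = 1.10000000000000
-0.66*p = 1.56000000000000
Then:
No Solution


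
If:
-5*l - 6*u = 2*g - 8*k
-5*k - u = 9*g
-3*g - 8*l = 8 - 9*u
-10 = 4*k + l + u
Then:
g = 5026/4777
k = -8304/4777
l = -10840/4777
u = -3714/4777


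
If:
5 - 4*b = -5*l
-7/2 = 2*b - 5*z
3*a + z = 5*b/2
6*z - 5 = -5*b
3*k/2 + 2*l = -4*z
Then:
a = -35/222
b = 4/37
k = -424/555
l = -169/185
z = 55/74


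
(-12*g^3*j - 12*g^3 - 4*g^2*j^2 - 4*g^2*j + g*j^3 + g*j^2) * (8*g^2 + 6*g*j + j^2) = -96*g^5*j - 96*g^5 - 104*g^4*j^2 - 104*g^4*j - 28*g^3*j^3 - 28*g^3*j^2 + 2*g^2*j^4 + 2*g^2*j^3 + g*j^5 + g*j^4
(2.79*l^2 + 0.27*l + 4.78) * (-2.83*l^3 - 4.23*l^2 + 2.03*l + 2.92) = -7.8957*l^5 - 12.5658*l^4 - 9.0058*l^3 - 11.5245*l^2 + 10.4918*l + 13.9576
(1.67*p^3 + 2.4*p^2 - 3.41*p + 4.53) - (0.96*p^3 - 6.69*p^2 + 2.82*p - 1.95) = 0.71*p^3 + 9.09*p^2 - 6.23*p + 6.48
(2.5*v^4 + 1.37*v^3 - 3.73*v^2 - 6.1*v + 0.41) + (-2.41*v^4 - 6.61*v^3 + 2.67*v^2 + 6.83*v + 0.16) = 0.0899999999999999*v^4 - 5.24*v^3 - 1.06*v^2 + 0.73*v + 0.57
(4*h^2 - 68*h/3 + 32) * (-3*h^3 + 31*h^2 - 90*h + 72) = -12*h^5 + 192*h^4 - 3476*h^3/3 + 3320*h^2 - 4512*h + 2304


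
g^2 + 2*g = g*(g + 2)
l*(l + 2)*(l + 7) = l^3 + 9*l^2 + 14*l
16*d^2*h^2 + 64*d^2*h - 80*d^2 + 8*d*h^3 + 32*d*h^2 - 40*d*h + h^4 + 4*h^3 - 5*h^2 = (4*d + h)^2*(h - 1)*(h + 5)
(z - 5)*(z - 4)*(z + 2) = z^3 - 7*z^2 + 2*z + 40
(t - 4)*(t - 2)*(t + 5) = t^3 - t^2 - 22*t + 40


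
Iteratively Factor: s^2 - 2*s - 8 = (s - 4)*(s + 2)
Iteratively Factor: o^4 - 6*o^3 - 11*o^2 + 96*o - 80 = (o - 1)*(o^3 - 5*o^2 - 16*o + 80) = (o - 4)*(o - 1)*(o^2 - o - 20) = (o - 4)*(o - 1)*(o + 4)*(o - 5)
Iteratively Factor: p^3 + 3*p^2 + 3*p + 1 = (p + 1)*(p^2 + 2*p + 1) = (p + 1)^2*(p + 1)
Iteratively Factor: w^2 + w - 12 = (w + 4)*(w - 3)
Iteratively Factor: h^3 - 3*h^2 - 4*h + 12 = (h + 2)*(h^2 - 5*h + 6) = (h - 2)*(h + 2)*(h - 3)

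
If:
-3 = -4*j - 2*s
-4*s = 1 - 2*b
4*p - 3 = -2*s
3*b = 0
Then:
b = 0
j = 7/8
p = 7/8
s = -1/4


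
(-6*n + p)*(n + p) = -6*n^2 - 5*n*p + p^2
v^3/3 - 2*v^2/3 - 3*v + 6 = (v/3 + 1)*(v - 3)*(v - 2)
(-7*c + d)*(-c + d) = 7*c^2 - 8*c*d + d^2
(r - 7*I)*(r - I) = r^2 - 8*I*r - 7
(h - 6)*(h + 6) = h^2 - 36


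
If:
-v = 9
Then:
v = -9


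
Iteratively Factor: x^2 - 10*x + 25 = (x - 5)*(x - 5)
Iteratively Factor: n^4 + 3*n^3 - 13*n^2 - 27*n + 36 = (n + 4)*(n^3 - n^2 - 9*n + 9) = (n - 1)*(n + 4)*(n^2 - 9) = (n - 1)*(n + 3)*(n + 4)*(n - 3)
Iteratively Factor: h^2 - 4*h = (h - 4)*(h)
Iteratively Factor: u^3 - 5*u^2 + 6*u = (u)*(u^2 - 5*u + 6) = u*(u - 3)*(u - 2)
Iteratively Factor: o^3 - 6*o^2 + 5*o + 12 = (o - 3)*(o^2 - 3*o - 4) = (o - 3)*(o + 1)*(o - 4)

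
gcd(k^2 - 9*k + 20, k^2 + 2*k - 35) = k - 5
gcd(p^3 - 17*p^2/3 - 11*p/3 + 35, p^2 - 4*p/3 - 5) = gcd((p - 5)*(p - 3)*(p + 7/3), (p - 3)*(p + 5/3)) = p - 3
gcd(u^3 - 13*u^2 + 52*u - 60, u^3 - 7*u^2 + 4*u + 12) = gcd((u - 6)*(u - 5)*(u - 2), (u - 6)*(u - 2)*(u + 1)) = u^2 - 8*u + 12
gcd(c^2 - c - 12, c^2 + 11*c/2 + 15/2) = c + 3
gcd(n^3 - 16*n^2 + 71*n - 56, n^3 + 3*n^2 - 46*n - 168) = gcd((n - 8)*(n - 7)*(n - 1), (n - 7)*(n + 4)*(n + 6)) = n - 7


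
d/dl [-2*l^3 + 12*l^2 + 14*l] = -6*l^2 + 24*l + 14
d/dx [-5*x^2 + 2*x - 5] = 2 - 10*x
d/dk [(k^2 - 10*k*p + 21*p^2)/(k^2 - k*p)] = 3*p*(3*k^2 - 14*k*p + 7*p^2)/(k^2*(k^2 - 2*k*p + p^2))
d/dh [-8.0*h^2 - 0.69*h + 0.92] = -16.0*h - 0.69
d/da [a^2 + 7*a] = 2*a + 7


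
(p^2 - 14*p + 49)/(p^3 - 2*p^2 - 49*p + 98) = (p - 7)/(p^2 + 5*p - 14)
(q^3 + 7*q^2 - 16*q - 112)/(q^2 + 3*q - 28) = q + 4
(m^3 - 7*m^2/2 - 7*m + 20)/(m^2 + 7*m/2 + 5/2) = (m^2 - 6*m + 8)/(m + 1)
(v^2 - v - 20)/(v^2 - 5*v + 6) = (v^2 - v - 20)/(v^2 - 5*v + 6)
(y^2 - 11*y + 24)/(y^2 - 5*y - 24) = (y - 3)/(y + 3)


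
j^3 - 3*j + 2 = (j - 1)^2*(j + 2)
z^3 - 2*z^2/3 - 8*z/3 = z*(z - 2)*(z + 4/3)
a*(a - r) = a^2 - a*r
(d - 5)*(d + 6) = d^2 + d - 30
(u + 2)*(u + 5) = u^2 + 7*u + 10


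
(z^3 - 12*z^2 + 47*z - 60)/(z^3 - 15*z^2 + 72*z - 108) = (z^2 - 9*z + 20)/(z^2 - 12*z + 36)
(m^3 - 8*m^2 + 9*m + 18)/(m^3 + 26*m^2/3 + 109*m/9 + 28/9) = 9*(m^3 - 8*m^2 + 9*m + 18)/(9*m^3 + 78*m^2 + 109*m + 28)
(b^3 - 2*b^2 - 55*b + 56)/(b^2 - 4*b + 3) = (b^2 - b - 56)/(b - 3)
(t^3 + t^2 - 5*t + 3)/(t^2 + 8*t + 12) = (t^3 + t^2 - 5*t + 3)/(t^2 + 8*t + 12)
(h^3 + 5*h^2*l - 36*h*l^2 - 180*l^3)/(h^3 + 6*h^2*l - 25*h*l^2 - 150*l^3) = (h - 6*l)/(h - 5*l)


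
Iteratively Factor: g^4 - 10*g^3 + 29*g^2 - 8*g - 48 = (g - 4)*(g^3 - 6*g^2 + 5*g + 12) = (g - 4)*(g + 1)*(g^2 - 7*g + 12) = (g - 4)*(g - 3)*(g + 1)*(g - 4)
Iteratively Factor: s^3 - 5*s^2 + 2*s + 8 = (s - 4)*(s^2 - s - 2) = (s - 4)*(s - 2)*(s + 1)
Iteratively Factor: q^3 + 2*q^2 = (q)*(q^2 + 2*q) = q*(q + 2)*(q)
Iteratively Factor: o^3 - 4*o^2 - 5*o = (o)*(o^2 - 4*o - 5) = o*(o - 5)*(o + 1)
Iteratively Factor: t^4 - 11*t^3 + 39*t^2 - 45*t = (t)*(t^3 - 11*t^2 + 39*t - 45) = t*(t - 3)*(t^2 - 8*t + 15) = t*(t - 3)^2*(t - 5)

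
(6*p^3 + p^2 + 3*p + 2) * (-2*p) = -12*p^4 - 2*p^3 - 6*p^2 - 4*p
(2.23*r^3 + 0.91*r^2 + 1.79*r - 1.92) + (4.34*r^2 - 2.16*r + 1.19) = 2.23*r^3 + 5.25*r^2 - 0.37*r - 0.73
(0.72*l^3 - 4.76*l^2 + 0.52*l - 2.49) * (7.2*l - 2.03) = 5.184*l^4 - 35.7336*l^3 + 13.4068*l^2 - 18.9836*l + 5.0547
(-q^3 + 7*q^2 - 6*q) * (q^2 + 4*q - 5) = -q^5 + 3*q^4 + 27*q^3 - 59*q^2 + 30*q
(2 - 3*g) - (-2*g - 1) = 3 - g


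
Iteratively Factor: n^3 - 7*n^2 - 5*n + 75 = (n + 3)*(n^2 - 10*n + 25) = (n - 5)*(n + 3)*(n - 5)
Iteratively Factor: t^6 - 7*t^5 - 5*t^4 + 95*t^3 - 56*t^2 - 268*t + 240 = (t - 1)*(t^5 - 6*t^4 - 11*t^3 + 84*t^2 + 28*t - 240) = (t - 5)*(t - 1)*(t^4 - t^3 - 16*t^2 + 4*t + 48) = (t - 5)*(t - 4)*(t - 1)*(t^3 + 3*t^2 - 4*t - 12) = (t - 5)*(t - 4)*(t - 1)*(t + 2)*(t^2 + t - 6) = (t - 5)*(t - 4)*(t - 2)*(t - 1)*(t + 2)*(t + 3)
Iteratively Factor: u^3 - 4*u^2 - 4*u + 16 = (u - 2)*(u^2 - 2*u - 8) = (u - 4)*(u - 2)*(u + 2)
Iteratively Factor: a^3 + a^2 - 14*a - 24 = (a + 3)*(a^2 - 2*a - 8) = (a - 4)*(a + 3)*(a + 2)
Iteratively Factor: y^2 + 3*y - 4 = (y + 4)*(y - 1)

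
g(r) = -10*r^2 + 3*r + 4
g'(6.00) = -117.00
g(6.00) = -338.00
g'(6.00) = -117.00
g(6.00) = -338.00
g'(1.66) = -30.20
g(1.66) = -18.58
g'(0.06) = 1.80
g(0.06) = 4.14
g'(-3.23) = 67.60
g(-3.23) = -110.02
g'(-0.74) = 17.80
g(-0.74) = -3.70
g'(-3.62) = 75.40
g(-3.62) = -137.90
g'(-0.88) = 20.60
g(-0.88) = -6.38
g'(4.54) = -87.80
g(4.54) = -188.50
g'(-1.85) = 40.00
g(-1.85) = -35.78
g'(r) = 3 - 20*r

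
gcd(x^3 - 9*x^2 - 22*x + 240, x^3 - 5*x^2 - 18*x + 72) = x - 6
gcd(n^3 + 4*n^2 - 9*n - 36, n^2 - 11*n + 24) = n - 3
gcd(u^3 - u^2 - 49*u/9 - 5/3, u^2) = 1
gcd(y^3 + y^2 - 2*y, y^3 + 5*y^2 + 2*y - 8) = y^2 + y - 2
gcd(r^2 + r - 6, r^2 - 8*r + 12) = r - 2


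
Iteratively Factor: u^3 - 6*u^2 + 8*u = (u - 4)*(u^2 - 2*u) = (u - 4)*(u - 2)*(u)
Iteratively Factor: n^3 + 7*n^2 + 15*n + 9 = (n + 3)*(n^2 + 4*n + 3) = (n + 1)*(n + 3)*(n + 3)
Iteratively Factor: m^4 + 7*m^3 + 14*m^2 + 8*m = (m + 1)*(m^3 + 6*m^2 + 8*m) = (m + 1)*(m + 2)*(m^2 + 4*m) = m*(m + 1)*(m + 2)*(m + 4)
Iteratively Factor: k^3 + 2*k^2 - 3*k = (k - 1)*(k^2 + 3*k) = (k - 1)*(k + 3)*(k)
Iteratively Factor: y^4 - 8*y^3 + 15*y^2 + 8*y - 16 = (y + 1)*(y^3 - 9*y^2 + 24*y - 16) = (y - 1)*(y + 1)*(y^2 - 8*y + 16) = (y - 4)*(y - 1)*(y + 1)*(y - 4)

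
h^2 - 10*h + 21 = (h - 7)*(h - 3)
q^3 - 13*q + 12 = (q - 3)*(q - 1)*(q + 4)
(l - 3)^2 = l^2 - 6*l + 9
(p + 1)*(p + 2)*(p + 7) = p^3 + 10*p^2 + 23*p + 14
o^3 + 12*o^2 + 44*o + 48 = (o + 2)*(o + 4)*(o + 6)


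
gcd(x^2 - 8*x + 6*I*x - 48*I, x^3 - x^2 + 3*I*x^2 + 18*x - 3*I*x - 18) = x + 6*I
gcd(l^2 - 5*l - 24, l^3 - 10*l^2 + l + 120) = l^2 - 5*l - 24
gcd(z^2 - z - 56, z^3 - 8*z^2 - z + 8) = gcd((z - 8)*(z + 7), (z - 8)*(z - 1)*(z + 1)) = z - 8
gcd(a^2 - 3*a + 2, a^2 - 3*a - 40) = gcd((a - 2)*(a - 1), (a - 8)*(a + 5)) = 1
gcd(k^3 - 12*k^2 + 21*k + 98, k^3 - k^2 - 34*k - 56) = k^2 - 5*k - 14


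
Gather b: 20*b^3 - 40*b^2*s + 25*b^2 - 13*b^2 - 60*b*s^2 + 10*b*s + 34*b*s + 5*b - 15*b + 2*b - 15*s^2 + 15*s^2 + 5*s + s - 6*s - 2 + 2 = 20*b^3 + b^2*(12 - 40*s) + b*(-60*s^2 + 44*s - 8)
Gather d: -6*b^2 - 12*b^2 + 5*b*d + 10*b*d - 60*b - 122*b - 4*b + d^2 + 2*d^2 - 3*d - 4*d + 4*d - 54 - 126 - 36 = -18*b^2 - 186*b + 3*d^2 + d*(15*b - 3) - 216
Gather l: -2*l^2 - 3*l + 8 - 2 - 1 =-2*l^2 - 3*l + 5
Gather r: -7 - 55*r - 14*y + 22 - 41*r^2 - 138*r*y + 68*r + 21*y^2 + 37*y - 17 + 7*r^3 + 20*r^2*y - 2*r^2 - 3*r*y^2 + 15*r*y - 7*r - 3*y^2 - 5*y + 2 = 7*r^3 + r^2*(20*y - 43) + r*(-3*y^2 - 123*y + 6) + 18*y^2 + 18*y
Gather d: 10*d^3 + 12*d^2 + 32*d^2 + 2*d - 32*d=10*d^3 + 44*d^2 - 30*d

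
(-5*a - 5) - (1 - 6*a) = a - 6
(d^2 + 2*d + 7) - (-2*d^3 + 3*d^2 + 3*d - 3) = 2*d^3 - 2*d^2 - d + 10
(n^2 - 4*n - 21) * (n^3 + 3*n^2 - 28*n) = n^5 - n^4 - 61*n^3 + 49*n^2 + 588*n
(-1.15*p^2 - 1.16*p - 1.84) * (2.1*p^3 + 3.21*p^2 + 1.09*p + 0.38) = -2.415*p^5 - 6.1275*p^4 - 8.8411*p^3 - 7.6078*p^2 - 2.4464*p - 0.6992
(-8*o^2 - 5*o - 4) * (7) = -56*o^2 - 35*o - 28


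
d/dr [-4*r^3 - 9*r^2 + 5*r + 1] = -12*r^2 - 18*r + 5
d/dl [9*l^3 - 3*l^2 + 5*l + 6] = 27*l^2 - 6*l + 5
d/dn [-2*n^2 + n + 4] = 1 - 4*n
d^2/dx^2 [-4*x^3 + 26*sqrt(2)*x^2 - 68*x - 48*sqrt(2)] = -24*x + 52*sqrt(2)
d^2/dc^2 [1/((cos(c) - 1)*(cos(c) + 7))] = (-4*sin(c)^4 + 66*sin(c)^2 - 39*cos(c)/2 - 9*cos(3*c)/2 + 24)/((cos(c) - 1)^3*(cos(c) + 7)^3)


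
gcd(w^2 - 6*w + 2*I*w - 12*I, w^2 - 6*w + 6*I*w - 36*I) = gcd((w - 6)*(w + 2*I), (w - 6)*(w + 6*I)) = w - 6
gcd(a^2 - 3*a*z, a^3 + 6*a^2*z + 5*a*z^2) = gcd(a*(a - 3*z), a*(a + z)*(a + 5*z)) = a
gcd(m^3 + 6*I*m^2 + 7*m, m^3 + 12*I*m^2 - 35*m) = m^2 + 7*I*m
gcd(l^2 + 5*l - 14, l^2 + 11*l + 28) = l + 7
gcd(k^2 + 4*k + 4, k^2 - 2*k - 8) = k + 2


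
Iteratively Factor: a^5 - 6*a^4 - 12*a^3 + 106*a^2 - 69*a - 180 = (a - 3)*(a^4 - 3*a^3 - 21*a^2 + 43*a + 60) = (a - 3)^2*(a^3 - 21*a - 20) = (a - 5)*(a - 3)^2*(a^2 + 5*a + 4) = (a - 5)*(a - 3)^2*(a + 4)*(a + 1)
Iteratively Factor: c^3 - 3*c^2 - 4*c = (c + 1)*(c^2 - 4*c) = (c - 4)*(c + 1)*(c)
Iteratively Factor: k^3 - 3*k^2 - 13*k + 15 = (k - 1)*(k^2 - 2*k - 15) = (k - 5)*(k - 1)*(k + 3)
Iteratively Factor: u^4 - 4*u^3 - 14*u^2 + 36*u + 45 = (u - 5)*(u^3 + u^2 - 9*u - 9) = (u - 5)*(u + 3)*(u^2 - 2*u - 3) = (u - 5)*(u + 1)*(u + 3)*(u - 3)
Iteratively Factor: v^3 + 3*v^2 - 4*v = (v)*(v^2 + 3*v - 4) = v*(v - 1)*(v + 4)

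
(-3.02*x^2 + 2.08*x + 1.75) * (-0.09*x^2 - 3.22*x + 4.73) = 0.2718*x^4 + 9.5372*x^3 - 21.1397*x^2 + 4.2034*x + 8.2775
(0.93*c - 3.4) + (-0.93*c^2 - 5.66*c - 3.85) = -0.93*c^2 - 4.73*c - 7.25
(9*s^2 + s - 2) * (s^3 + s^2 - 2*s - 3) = 9*s^5 + 10*s^4 - 19*s^3 - 31*s^2 + s + 6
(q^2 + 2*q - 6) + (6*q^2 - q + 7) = 7*q^2 + q + 1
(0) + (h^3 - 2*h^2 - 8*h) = h^3 - 2*h^2 - 8*h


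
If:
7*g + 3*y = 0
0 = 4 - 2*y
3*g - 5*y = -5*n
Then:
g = -6/7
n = 88/35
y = 2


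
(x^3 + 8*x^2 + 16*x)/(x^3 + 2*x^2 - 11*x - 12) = x*(x + 4)/(x^2 - 2*x - 3)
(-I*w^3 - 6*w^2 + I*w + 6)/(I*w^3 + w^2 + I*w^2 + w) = (-w^2 + w*(1 + 6*I) - 6*I)/(w*(w - I))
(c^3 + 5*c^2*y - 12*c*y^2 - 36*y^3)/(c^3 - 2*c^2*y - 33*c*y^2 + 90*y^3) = (-c - 2*y)/(-c + 5*y)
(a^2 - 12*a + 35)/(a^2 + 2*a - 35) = (a - 7)/(a + 7)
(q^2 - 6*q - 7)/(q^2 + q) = (q - 7)/q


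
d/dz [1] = 0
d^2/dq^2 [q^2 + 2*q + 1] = 2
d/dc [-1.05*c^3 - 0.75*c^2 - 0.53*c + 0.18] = -3.15*c^2 - 1.5*c - 0.53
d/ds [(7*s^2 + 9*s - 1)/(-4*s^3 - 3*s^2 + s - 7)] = 2*(14*s^4 + 36*s^3 + 11*s^2 - 52*s - 31)/(16*s^6 + 24*s^5 + s^4 + 50*s^3 + 43*s^2 - 14*s + 49)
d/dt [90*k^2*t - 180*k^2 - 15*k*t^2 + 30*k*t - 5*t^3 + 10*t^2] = 90*k^2 - 30*k*t + 30*k - 15*t^2 + 20*t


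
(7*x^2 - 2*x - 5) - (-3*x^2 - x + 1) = 10*x^2 - x - 6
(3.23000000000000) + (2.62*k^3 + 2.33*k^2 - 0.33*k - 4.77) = 2.62*k^3 + 2.33*k^2 - 0.33*k - 1.54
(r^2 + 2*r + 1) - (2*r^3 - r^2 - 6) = -2*r^3 + 2*r^2 + 2*r + 7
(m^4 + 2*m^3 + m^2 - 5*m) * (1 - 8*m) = -8*m^5 - 15*m^4 - 6*m^3 + 41*m^2 - 5*m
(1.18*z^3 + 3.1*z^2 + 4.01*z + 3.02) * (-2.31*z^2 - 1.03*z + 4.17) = -2.7258*z^5 - 8.3764*z^4 - 7.5355*z^3 + 1.8205*z^2 + 13.6111*z + 12.5934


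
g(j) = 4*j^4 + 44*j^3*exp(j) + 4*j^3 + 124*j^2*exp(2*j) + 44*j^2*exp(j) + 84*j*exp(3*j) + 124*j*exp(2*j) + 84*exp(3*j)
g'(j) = 44*j^3*exp(j) + 16*j^3 + 248*j^2*exp(2*j) + 176*j^2*exp(j) + 12*j^2 + 252*j*exp(3*j) + 496*j*exp(2*j) + 88*j*exp(j) + 336*exp(3*j) + 124*exp(2*j)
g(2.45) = 602498.22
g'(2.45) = 1885971.73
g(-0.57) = -0.03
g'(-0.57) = 10.10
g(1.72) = 59917.95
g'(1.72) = 192484.11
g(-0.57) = -0.03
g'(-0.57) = 10.10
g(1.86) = 93770.28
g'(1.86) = 298824.18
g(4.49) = 351149736.85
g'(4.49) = 1097861057.09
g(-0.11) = 44.42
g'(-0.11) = 273.07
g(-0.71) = -0.53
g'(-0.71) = -0.78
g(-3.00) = 178.39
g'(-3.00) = -315.33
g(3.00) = 3355185.73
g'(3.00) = 10460867.62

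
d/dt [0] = 0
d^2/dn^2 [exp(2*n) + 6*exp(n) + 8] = (4*exp(n) + 6)*exp(n)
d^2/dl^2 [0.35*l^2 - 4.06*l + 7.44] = 0.700000000000000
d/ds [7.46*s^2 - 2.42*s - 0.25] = 14.92*s - 2.42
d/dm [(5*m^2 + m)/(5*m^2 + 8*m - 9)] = (35*m^2 - 90*m - 9)/(25*m^4 + 80*m^3 - 26*m^2 - 144*m + 81)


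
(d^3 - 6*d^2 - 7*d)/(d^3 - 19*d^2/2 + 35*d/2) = 2*(d + 1)/(2*d - 5)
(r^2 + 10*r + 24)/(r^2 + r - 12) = (r + 6)/(r - 3)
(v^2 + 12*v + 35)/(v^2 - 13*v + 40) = (v^2 + 12*v + 35)/(v^2 - 13*v + 40)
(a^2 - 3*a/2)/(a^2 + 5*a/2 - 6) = a/(a + 4)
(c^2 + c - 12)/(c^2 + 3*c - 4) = (c - 3)/(c - 1)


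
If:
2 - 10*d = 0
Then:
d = 1/5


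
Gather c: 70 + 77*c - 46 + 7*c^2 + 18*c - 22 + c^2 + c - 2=8*c^2 + 96*c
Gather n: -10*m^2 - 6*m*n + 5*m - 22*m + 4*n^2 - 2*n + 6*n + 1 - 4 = -10*m^2 - 17*m + 4*n^2 + n*(4 - 6*m) - 3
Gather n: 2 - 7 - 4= -9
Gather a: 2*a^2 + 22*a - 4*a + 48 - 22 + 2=2*a^2 + 18*a + 28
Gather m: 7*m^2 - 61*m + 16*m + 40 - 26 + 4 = 7*m^2 - 45*m + 18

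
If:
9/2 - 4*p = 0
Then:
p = 9/8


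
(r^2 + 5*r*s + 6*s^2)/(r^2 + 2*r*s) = (r + 3*s)/r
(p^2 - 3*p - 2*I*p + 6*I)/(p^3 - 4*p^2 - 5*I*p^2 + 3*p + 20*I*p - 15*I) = (p - 2*I)/(p^2 - p*(1 + 5*I) + 5*I)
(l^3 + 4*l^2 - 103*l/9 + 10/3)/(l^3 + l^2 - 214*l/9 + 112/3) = (9*l^2 - 18*l + 5)/(9*l^2 - 45*l + 56)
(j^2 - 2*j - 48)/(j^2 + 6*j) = (j - 8)/j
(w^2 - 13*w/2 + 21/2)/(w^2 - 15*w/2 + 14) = (w - 3)/(w - 4)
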